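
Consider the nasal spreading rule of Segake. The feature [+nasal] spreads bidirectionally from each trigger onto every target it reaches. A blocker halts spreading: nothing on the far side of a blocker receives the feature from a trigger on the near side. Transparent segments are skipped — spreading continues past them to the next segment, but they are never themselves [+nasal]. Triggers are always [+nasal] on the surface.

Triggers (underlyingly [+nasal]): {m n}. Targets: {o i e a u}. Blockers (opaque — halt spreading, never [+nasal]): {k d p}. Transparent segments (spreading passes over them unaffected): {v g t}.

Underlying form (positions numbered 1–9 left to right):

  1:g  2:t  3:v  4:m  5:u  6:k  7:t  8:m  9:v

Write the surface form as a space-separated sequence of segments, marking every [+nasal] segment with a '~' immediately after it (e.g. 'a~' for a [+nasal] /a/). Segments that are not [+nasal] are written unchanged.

g t v m~ u~ k t m~ v

From /m/ at 4 rightward: 5 /u/ → [+nasal]; 6 /k/ blocks.
From /m/ at 4 leftward: 3 /v/ transparent; 2 /t/ transparent; 1 /g/ transparent; word edge.
From /m/ at 8 rightward: 9 /v/ transparent; word edge.
From /m/ at 8 leftward: 7 /t/ transparent; 6 /k/ blocks.
[+nasal] positions on the surface: 4 5 8.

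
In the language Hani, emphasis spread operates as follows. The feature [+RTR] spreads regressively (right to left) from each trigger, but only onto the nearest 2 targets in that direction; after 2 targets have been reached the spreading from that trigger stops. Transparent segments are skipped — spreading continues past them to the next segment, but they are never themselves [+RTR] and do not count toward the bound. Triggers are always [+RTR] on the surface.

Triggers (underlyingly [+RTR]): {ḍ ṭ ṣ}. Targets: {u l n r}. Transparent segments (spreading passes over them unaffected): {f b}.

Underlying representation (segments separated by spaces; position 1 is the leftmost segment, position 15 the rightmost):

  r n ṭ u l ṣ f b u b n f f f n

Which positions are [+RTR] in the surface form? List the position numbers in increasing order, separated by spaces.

1 2 3 4 5 6

From /ṭ/ at 3 leftward: 2 /n/ → [+RTR]; 1 /r/ → [+RTR]; bound reached.
From /ṣ/ at 6 leftward: 5 /l/ → [+RTR]; 4 /u/ → [+RTR]; bound reached.
Targets with no active source: positions 9 11 15 stay [-emphatic].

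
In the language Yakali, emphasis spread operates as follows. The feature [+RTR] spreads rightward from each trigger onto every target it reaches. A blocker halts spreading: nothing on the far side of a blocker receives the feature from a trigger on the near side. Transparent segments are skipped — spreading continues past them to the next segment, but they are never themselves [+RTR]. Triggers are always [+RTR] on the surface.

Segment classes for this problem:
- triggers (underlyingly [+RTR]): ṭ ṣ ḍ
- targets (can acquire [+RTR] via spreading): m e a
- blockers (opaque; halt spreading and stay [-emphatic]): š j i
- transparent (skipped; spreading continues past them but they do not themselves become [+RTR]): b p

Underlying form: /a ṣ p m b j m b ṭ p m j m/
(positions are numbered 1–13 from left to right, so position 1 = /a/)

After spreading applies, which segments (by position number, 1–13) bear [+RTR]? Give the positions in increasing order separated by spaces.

2 4 9 11

From /ṣ/ at 2 rightward: 3 /p/ transparent; 4 /m/ → [+RTR]; 5 /b/ transparent; 6 /j/ blocks.
From /ṭ/ at 9 rightward: 10 /p/ transparent; 11 /m/ → [+RTR]; 12 /j/ blocks.
Targets with no active source: positions 1 7 13 stay [-emphatic].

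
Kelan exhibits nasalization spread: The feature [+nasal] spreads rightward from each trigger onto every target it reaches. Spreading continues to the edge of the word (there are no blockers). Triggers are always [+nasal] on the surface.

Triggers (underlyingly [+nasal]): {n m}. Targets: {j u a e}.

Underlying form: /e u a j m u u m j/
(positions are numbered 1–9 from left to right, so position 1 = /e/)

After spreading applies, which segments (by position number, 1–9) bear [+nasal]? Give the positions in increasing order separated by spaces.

From /m/ at 5 rightward: 6 /u/ → [+nasal]; 7 /u/ → [+nasal]; 8 /m/ is itself a trigger — this domain ends here.
From /m/ at 8 rightward: 9 /j/ → [+nasal]; word edge.
Targets with no active source: positions 1 2 3 4 stay [-nasal].

5 6 7 8 9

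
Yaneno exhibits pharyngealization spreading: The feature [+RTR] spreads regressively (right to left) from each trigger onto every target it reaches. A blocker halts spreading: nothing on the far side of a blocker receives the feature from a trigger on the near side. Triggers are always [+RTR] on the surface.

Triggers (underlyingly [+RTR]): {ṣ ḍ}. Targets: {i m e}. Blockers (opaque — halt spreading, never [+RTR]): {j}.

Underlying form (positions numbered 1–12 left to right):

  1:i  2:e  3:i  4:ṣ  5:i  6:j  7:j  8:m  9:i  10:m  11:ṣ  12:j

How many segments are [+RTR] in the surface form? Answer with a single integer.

From /ṣ/ at 4 leftward: 3 /i/ → [+RTR]; 2 /e/ → [+RTR]; 1 /i/ → [+RTR]; word edge.
From /ṣ/ at 11 leftward: 10 /m/ → [+RTR]; 9 /i/ → [+RTR]; 8 /m/ → [+RTR]; 7 /j/ blocks.
Target with no active source: position 5 stays [-emphatic].
[+RTR] positions on the surface: 1 2 3 4 8 9 10 11.

8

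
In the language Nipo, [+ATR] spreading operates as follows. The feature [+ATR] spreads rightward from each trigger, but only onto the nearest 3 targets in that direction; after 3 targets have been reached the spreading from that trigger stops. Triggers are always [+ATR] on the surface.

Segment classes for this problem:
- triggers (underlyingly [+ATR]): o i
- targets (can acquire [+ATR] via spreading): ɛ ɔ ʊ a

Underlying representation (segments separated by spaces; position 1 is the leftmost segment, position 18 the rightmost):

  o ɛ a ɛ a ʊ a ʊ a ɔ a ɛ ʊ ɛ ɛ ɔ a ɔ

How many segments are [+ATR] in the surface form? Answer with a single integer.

4

From /o/ at 1 rightward: 2 /ɛ/ → [+ATR]; 3 /a/ → [+ATR]; 4 /ɛ/ → [+ATR]; bound reached.
Targets with no active source: positions 5 6 7 8 9 10 11 12 13 14 15 16 17 18 stay [-ATR].
[+ATR] positions on the surface: 1 2 3 4.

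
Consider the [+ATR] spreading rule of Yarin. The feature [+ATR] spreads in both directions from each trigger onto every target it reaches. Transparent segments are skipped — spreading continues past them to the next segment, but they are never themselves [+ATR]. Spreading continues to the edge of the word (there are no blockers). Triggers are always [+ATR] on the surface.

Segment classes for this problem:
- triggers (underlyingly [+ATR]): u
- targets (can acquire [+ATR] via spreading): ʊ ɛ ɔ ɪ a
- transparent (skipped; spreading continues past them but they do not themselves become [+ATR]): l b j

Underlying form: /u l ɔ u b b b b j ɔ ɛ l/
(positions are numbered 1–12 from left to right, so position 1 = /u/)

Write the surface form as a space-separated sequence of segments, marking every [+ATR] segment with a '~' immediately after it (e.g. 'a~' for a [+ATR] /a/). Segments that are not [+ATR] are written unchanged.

From /u/ at 1 rightward: 2 /l/ transparent; 3 /ɔ/ → [+ATR]; 4 /u/ is itself a trigger — this domain ends here.
From /u/ at 1 leftward: word edge.
From /u/ at 4 rightward: 5 /b/ transparent; 6 /b/ transparent; 7 /b/ transparent; 8 /b/ transparent; 9 /j/ transparent; 10 /ɔ/ → [+ATR]; 11 /ɛ/ → [+ATR]; 12 /l/ transparent; word edge.
From /u/ at 4 leftward: 3 /ɔ/ → [+ATR]; 2 /l/ transparent; 1 /u/ is itself a trigger — this domain ends here.
[+ATR] positions on the surface: 1 3 4 10 11.

u~ l ɔ~ u~ b b b b j ɔ~ ɛ~ l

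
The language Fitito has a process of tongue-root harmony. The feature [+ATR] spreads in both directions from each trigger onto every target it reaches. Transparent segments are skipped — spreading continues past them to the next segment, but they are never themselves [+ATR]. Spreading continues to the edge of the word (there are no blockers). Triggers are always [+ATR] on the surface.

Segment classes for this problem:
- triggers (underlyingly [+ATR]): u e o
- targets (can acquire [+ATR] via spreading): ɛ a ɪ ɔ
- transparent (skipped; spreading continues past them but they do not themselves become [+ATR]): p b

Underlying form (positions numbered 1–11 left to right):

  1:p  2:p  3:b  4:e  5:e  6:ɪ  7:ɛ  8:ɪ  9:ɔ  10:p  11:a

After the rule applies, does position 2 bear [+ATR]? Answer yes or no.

From /e/ at 4 rightward: 5 /e/ is itself a trigger — this domain ends here.
From /e/ at 4 leftward: 3 /b/ transparent; 2 /p/ transparent; 1 /p/ transparent; word edge.
From /e/ at 5 rightward: 6 /ɪ/ → [+ATR]; 7 /ɛ/ → [+ATR]; 8 /ɪ/ → [+ATR]; 9 /ɔ/ → [+ATR]; 10 /p/ transparent; 11 /a/ → [+ATR]; word edge.
From /e/ at 5 leftward: 4 /e/ is itself a trigger — this domain ends here.
[+ATR] positions on the surface: 4 5 6 7 8 9 11.

no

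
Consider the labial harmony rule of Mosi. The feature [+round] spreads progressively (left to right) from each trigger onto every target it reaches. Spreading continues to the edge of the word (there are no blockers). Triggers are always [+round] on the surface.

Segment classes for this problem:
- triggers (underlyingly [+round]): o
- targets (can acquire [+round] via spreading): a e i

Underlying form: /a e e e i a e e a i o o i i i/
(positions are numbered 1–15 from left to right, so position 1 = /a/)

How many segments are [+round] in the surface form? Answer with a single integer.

From /o/ at 11 rightward: 12 /o/ is itself a trigger — this domain ends here.
From /o/ at 12 rightward: 13 /i/ → [+round]; 14 /i/ → [+round]; 15 /i/ → [+round]; word edge.
Targets with no active source: positions 1 2 3 4 5 6 7 8 9 10 stay [-round].
[+round] positions on the surface: 11 12 13 14 15.

5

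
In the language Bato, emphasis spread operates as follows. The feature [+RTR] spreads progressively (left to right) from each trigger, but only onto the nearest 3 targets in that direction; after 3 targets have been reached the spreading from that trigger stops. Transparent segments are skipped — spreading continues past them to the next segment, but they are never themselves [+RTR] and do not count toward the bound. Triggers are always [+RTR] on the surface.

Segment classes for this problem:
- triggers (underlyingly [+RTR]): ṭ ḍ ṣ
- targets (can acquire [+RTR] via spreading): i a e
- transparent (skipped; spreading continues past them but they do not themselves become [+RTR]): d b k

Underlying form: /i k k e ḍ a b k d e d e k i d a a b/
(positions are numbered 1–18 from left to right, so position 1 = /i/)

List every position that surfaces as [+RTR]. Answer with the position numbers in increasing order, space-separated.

From /ḍ/ at 5 rightward: 6 /a/ → [+RTR]; 7 /b/ transparent; 8 /k/ transparent; 9 /d/ transparent; 10 /e/ → [+RTR]; 11 /d/ transparent; 12 /e/ → [+RTR]; bound reached.
Targets with no active source: positions 1 4 14 16 17 stay [-emphatic].

5 6 10 12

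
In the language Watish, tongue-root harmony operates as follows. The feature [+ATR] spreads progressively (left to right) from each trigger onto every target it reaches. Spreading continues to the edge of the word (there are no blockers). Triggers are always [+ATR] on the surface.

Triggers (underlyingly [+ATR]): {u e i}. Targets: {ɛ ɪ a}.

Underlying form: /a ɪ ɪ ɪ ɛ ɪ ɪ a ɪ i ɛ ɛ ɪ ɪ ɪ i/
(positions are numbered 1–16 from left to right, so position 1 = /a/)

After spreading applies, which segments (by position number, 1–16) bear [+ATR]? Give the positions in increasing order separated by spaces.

From /i/ at 10 rightward: 11 /ɛ/ → [+ATR]; 12 /ɛ/ → [+ATR]; 13 /ɪ/ → [+ATR]; 14 /ɪ/ → [+ATR]; 15 /ɪ/ → [+ATR]; 16 /i/ is itself a trigger — this domain ends here.
From /i/ at 16 rightward: word edge.
Targets with no active source: positions 1 2 3 4 5 6 7 8 9 stay [-ATR].

10 11 12 13 14 15 16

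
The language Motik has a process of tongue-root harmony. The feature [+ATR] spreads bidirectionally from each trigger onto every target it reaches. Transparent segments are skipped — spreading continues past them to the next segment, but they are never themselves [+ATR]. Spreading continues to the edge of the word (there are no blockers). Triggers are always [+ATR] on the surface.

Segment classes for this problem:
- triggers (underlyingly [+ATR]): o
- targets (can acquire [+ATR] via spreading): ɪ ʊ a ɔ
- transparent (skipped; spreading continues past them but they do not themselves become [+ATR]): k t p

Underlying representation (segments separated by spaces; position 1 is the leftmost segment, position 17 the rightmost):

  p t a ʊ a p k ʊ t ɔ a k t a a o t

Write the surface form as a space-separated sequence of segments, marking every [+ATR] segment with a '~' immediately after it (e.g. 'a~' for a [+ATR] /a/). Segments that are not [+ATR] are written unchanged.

From /o/ at 16 rightward: 17 /t/ transparent; word edge.
From /o/ at 16 leftward: 15 /a/ → [+ATR]; 14 /a/ → [+ATR]; 13 /t/ transparent; 12 /k/ transparent; 11 /a/ → [+ATR]; 10 /ɔ/ → [+ATR]; 9 /t/ transparent; 8 /ʊ/ → [+ATR]; 7 /k/ transparent; 6 /p/ transparent; 5 /a/ → [+ATR]; 4 /ʊ/ → [+ATR]; 3 /a/ → [+ATR]; 2 /t/ transparent; 1 /p/ transparent; word edge.
[+ATR] positions on the surface: 3 4 5 8 10 11 14 15 16.

p t a~ ʊ~ a~ p k ʊ~ t ɔ~ a~ k t a~ a~ o~ t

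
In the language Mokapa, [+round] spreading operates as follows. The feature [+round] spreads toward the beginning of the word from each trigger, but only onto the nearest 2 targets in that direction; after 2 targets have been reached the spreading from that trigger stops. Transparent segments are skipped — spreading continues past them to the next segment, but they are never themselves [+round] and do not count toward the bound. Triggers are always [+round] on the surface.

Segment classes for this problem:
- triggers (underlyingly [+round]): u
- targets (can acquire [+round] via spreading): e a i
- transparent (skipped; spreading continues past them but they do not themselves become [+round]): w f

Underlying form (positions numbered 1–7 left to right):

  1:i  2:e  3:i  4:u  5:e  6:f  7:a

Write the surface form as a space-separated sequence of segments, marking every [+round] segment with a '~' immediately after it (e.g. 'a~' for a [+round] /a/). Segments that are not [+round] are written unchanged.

i e~ i~ u~ e f a

From /u/ at 4 leftward: 3 /i/ → [+round]; 2 /e/ → [+round]; bound reached.
Targets with no active source: positions 1 5 7 stay [-round].
[+round] positions on the surface: 2 3 4.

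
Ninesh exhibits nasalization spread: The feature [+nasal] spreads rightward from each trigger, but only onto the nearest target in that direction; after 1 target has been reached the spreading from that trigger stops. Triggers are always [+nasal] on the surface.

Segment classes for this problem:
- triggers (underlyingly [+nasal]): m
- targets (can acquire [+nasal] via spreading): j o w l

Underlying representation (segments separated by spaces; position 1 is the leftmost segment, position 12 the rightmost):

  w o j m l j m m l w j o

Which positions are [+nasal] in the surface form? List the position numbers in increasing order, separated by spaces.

From /m/ at 4 rightward: 5 /l/ → [+nasal]; bound reached.
From /m/ at 7 rightward: 8 /m/ is itself a trigger — this domain ends here.
From /m/ at 8 rightward: 9 /l/ → [+nasal]; bound reached.
Targets with no active source: positions 1 2 3 6 10 11 12 stay [-nasal].

4 5 7 8 9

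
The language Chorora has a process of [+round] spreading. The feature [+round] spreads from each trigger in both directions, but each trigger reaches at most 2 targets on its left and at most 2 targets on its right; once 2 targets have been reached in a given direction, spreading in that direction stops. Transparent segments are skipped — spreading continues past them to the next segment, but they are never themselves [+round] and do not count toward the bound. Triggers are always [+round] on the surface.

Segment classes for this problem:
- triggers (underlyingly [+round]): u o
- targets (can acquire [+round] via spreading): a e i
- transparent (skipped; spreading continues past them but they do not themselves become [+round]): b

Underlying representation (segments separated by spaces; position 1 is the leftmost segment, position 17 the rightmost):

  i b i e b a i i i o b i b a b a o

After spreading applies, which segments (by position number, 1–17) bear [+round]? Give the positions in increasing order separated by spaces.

8 9 10 12 14 16 17

From /o/ at 10 rightward: 11 /b/ transparent; 12 /i/ → [+round]; 13 /b/ transparent; 14 /a/ → [+round]; bound reached.
From /o/ at 10 leftward: 9 /i/ → [+round]; 8 /i/ → [+round]; bound reached.
From /o/ at 17 rightward: word edge.
From /o/ at 17 leftward: 16 /a/ → [+round]; 15 /b/ transparent; 14 /a/ → [+round]; bound reached.
Targets with no active source: positions 1 3 4 6 7 stay [-round].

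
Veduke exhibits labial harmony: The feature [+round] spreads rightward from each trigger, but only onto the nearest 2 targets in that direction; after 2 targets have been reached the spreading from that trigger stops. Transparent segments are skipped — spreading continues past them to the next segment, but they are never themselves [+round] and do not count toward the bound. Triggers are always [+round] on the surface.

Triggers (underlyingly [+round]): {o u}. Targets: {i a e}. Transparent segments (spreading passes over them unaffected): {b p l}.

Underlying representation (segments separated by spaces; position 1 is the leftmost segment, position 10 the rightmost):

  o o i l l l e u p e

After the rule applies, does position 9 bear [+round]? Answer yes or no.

no

From /o/ at 1 rightward: 2 /o/ is itself a trigger — this domain ends here.
From /o/ at 2 rightward: 3 /i/ → [+round]; 4 /l/ transparent; 5 /l/ transparent; 6 /l/ transparent; 7 /e/ → [+round]; bound reached.
From /u/ at 8 rightward: 9 /p/ transparent; 10 /e/ → [+round]; word edge.
[+round] positions on the surface: 1 2 3 7 8 10.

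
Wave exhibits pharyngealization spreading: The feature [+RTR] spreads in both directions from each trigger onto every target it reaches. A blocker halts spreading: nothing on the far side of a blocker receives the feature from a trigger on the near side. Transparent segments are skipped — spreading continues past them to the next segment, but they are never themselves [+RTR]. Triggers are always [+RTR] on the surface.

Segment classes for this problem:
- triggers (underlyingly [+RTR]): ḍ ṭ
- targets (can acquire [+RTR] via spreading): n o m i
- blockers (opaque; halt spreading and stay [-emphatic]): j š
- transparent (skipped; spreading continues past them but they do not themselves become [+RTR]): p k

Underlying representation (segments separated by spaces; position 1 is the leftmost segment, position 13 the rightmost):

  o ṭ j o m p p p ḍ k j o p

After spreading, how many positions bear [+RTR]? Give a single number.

5

From /ṭ/ at 2 rightward: 3 /j/ blocks.
From /ṭ/ at 2 leftward: 1 /o/ → [+RTR]; word edge.
From /ḍ/ at 9 rightward: 10 /k/ transparent; 11 /j/ blocks.
From /ḍ/ at 9 leftward: 8 /p/ transparent; 7 /p/ transparent; 6 /p/ transparent; 5 /m/ → [+RTR]; 4 /o/ → [+RTR]; 3 /j/ blocks.
Target with no active source: position 12 stays [-emphatic].
[+RTR] positions on the surface: 1 2 4 5 9.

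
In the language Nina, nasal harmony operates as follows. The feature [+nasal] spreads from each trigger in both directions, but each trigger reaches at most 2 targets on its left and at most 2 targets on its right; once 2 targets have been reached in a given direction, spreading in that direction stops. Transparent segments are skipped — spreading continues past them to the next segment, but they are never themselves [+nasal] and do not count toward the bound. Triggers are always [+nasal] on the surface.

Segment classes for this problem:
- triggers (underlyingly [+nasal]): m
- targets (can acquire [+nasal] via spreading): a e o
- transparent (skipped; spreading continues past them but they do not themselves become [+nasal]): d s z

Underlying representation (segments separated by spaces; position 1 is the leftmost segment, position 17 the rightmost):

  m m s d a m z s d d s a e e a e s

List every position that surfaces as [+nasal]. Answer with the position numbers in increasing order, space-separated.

1 2 5 6 12 13

From /m/ at 1 rightward: 2 /m/ is itself a trigger — this domain ends here.
From /m/ at 1 leftward: word edge.
From /m/ at 2 rightward: 3 /s/ transparent; 4 /d/ transparent; 5 /a/ → [+nasal]; 6 /m/ is itself a trigger — this domain ends here.
From /m/ at 2 leftward: 1 /m/ is itself a trigger — this domain ends here.
From /m/ at 6 rightward: 7 /z/ transparent; 8 /s/ transparent; 9 /d/ transparent; 10 /d/ transparent; 11 /s/ transparent; 12 /a/ → [+nasal]; 13 /e/ → [+nasal]; bound reached.
From /m/ at 6 leftward: 5 /a/ → [+nasal]; 4 /d/ transparent; 3 /s/ transparent; 2 /m/ is itself a trigger — this domain ends here.
Targets with no active source: positions 14 15 16 stay [-nasal].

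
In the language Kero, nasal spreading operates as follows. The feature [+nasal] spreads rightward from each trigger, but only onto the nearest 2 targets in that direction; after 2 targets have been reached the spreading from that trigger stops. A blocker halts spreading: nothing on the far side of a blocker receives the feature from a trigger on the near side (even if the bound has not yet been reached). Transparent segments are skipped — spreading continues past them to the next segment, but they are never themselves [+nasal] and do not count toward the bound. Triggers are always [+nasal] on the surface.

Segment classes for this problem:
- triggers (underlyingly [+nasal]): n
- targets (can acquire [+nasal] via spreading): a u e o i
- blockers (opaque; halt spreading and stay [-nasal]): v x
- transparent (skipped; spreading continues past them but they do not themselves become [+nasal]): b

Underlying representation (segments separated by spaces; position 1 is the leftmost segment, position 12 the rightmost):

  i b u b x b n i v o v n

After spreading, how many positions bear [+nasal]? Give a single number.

3

From /n/ at 7 rightward: 8 /i/ → [+nasal]; 9 /v/ blocks.
From /n/ at 12 rightward: word edge.
Targets with no active source: positions 1 3 10 stay [-nasal].
[+nasal] positions on the surface: 7 8 12.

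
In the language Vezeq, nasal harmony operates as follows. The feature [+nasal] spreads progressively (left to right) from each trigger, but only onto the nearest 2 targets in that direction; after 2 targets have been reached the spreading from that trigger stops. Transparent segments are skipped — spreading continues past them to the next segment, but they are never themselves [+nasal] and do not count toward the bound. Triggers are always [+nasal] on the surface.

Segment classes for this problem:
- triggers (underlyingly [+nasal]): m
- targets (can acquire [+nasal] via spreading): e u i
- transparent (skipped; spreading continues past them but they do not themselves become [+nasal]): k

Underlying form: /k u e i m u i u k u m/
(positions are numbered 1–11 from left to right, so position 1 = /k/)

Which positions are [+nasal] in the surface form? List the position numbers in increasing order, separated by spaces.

5 6 7 11

From /m/ at 5 rightward: 6 /u/ → [+nasal]; 7 /i/ → [+nasal]; bound reached.
From /m/ at 11 rightward: word edge.
Targets with no active source: positions 2 3 4 8 10 stay [-nasal].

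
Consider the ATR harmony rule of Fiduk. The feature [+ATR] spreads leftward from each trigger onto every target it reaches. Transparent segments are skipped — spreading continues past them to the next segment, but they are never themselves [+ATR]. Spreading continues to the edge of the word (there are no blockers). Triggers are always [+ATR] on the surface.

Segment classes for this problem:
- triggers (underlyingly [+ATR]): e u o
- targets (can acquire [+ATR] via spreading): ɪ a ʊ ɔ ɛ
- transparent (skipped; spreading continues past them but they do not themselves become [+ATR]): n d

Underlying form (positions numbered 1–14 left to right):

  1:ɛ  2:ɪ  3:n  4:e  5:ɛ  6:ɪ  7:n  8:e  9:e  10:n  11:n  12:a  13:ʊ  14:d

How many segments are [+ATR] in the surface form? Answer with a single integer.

From /e/ at 4 leftward: 3 /n/ transparent; 2 /ɪ/ → [+ATR]; 1 /ɛ/ → [+ATR]; word edge.
From /e/ at 8 leftward: 7 /n/ transparent; 6 /ɪ/ → [+ATR]; 5 /ɛ/ → [+ATR]; 4 /e/ is itself a trigger — this domain ends here.
From /e/ at 9 leftward: 8 /e/ is itself a trigger — this domain ends here.
Targets with no active source: positions 12 13 stay [-ATR].
[+ATR] positions on the surface: 1 2 4 5 6 8 9.

7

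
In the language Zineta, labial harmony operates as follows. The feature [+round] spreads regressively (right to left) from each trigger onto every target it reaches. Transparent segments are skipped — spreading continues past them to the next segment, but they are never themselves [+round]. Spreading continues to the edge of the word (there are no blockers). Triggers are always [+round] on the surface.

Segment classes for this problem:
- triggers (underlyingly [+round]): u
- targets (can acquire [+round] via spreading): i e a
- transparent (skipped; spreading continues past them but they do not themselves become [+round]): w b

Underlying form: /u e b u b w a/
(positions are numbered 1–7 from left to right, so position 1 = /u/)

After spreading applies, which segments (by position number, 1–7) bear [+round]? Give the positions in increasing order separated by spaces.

1 2 4

From /u/ at 1 leftward: word edge.
From /u/ at 4 leftward: 3 /b/ transparent; 2 /e/ → [+round]; 1 /u/ is itself a trigger — this domain ends here.
Target with no active source: position 7 stays [-round].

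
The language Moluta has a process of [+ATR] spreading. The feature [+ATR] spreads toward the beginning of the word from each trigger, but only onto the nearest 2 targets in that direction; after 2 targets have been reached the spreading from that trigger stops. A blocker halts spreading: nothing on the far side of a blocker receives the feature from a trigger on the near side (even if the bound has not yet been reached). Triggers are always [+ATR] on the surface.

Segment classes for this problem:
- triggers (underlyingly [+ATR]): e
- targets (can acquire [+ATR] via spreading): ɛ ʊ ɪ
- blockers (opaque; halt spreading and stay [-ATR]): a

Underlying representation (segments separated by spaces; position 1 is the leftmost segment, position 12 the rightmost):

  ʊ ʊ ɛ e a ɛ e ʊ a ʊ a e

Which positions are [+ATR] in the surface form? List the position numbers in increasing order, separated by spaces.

2 3 4 6 7 12

From /e/ at 4 leftward: 3 /ɛ/ → [+ATR]; 2 /ʊ/ → [+ATR]; bound reached.
From /e/ at 7 leftward: 6 /ɛ/ → [+ATR]; 5 /a/ blocks.
From /e/ at 12 leftward: 11 /a/ blocks.
Targets with no active source: positions 1 8 10 stay [-ATR].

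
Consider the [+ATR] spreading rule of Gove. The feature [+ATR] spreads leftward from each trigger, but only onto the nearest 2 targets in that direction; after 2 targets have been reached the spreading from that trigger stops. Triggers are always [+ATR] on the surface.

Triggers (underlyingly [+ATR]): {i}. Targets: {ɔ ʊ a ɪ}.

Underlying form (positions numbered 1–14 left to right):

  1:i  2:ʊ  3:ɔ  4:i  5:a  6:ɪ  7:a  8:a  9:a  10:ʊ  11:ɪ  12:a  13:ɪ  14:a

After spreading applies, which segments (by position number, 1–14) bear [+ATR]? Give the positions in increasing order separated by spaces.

From /i/ at 1 leftward: word edge.
From /i/ at 4 leftward: 3 /ɔ/ → [+ATR]; 2 /ʊ/ → [+ATR]; bound reached.
Targets with no active source: positions 5 6 7 8 9 10 11 12 13 14 stay [-ATR].

1 2 3 4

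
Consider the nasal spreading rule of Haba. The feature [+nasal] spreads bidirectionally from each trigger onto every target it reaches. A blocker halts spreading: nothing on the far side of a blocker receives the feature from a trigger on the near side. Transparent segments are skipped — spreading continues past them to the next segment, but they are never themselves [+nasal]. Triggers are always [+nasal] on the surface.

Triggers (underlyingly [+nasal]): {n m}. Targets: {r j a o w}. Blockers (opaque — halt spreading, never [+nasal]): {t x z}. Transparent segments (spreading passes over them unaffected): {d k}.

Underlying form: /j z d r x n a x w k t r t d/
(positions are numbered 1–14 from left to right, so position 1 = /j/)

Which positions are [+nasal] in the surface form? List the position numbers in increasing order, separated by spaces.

From /n/ at 6 rightward: 7 /a/ → [+nasal]; 8 /x/ blocks.
From /n/ at 6 leftward: 5 /x/ blocks.
Targets with no active source: positions 1 4 9 12 stay [-nasal].

6 7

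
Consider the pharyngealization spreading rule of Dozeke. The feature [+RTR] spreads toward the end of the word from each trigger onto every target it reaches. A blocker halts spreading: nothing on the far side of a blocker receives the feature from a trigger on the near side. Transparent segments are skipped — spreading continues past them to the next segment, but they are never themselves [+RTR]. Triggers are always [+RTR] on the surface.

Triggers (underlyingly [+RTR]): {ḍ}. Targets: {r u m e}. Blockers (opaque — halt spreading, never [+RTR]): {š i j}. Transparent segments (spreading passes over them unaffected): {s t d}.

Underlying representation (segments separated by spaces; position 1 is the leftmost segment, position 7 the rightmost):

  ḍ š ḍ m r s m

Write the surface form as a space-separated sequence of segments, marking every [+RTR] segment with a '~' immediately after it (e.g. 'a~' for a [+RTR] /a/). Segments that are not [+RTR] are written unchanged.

ḍ~ š ḍ~ m~ r~ s m~

From /ḍ/ at 1 rightward: 2 /š/ blocks.
From /ḍ/ at 3 rightward: 4 /m/ → [+RTR]; 5 /r/ → [+RTR]; 6 /s/ transparent; 7 /m/ → [+RTR]; word edge.
[+RTR] positions on the surface: 1 3 4 5 7.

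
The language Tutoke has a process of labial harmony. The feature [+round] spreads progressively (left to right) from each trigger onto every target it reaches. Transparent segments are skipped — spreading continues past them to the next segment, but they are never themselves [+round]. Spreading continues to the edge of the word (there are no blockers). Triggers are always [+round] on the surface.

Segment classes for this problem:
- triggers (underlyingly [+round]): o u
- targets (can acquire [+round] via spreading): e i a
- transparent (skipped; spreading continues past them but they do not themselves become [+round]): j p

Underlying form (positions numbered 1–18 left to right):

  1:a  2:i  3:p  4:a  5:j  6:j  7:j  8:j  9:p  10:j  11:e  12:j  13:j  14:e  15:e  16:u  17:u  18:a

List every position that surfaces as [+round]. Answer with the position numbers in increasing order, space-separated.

16 17 18

From /u/ at 16 rightward: 17 /u/ is itself a trigger — this domain ends here.
From /u/ at 17 rightward: 18 /a/ → [+round]; word edge.
Targets with no active source: positions 1 2 4 11 14 15 stay [-round].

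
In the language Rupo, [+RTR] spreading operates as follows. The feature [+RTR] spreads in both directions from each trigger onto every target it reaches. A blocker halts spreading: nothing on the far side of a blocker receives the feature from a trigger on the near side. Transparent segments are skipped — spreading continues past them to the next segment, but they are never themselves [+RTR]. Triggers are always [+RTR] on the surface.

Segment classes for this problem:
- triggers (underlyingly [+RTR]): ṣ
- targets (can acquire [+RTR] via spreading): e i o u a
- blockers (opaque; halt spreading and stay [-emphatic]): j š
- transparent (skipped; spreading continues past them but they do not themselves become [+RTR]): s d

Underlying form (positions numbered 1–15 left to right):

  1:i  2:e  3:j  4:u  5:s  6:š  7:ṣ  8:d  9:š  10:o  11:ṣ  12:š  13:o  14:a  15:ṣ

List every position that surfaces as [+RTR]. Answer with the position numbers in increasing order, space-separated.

7 10 11 13 14 15

From /ṣ/ at 7 rightward: 8 /d/ transparent; 9 /š/ blocks.
From /ṣ/ at 7 leftward: 6 /š/ blocks.
From /ṣ/ at 11 rightward: 12 /š/ blocks.
From /ṣ/ at 11 leftward: 10 /o/ → [+RTR]; 9 /š/ blocks.
From /ṣ/ at 15 rightward: word edge.
From /ṣ/ at 15 leftward: 14 /a/ → [+RTR]; 13 /o/ → [+RTR]; 12 /š/ blocks.
Targets with no active source: positions 1 2 4 stay [-emphatic].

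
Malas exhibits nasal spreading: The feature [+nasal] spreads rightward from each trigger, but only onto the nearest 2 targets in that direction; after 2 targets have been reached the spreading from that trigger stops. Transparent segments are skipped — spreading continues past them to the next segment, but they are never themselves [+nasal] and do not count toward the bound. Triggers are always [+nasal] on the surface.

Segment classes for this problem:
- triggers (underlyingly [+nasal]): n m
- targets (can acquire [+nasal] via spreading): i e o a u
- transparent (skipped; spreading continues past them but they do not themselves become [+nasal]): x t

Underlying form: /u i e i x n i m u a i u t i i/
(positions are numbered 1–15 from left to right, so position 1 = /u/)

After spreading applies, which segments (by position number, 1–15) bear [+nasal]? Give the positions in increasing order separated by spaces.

From /n/ at 6 rightward: 7 /i/ → [+nasal]; 8 /m/ is itself a trigger — this domain ends here.
From /m/ at 8 rightward: 9 /u/ → [+nasal]; 10 /a/ → [+nasal]; bound reached.
Targets with no active source: positions 1 2 3 4 11 12 14 15 stay [-nasal].

6 7 8 9 10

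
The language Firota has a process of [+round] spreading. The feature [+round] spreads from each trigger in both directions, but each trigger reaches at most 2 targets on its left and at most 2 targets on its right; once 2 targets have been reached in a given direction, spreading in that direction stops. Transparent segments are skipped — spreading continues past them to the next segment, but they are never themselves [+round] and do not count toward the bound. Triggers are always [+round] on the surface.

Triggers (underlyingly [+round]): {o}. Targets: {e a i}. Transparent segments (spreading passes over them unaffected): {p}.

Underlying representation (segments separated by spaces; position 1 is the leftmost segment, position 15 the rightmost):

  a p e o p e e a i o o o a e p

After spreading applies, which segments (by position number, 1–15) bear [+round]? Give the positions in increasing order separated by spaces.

From /o/ at 4 rightward: 5 /p/ transparent; 6 /e/ → [+round]; 7 /e/ → [+round]; bound reached.
From /o/ at 4 leftward: 3 /e/ → [+round]; 2 /p/ transparent; 1 /a/ → [+round]; bound reached.
From /o/ at 10 rightward: 11 /o/ is itself a trigger — this domain ends here.
From /o/ at 10 leftward: 9 /i/ → [+round]; 8 /a/ → [+round]; bound reached.
From /o/ at 11 rightward: 12 /o/ is itself a trigger — this domain ends here.
From /o/ at 11 leftward: 10 /o/ is itself a trigger — this domain ends here.
From /o/ at 12 rightward: 13 /a/ → [+round]; 14 /e/ → [+round]; bound reached.
From /o/ at 12 leftward: 11 /o/ is itself a trigger — this domain ends here.

1 3 4 6 7 8 9 10 11 12 13 14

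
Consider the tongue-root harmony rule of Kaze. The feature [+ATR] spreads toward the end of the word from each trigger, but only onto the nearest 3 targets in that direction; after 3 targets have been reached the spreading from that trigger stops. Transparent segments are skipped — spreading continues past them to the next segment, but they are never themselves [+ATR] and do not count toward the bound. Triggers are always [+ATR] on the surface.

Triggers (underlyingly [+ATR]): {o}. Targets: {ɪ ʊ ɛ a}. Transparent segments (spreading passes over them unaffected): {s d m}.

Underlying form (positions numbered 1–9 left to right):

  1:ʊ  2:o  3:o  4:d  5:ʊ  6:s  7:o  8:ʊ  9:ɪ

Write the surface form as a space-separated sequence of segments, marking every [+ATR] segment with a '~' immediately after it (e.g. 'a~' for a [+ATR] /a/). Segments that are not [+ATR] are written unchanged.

From /o/ at 2 rightward: 3 /o/ is itself a trigger — this domain ends here.
From /o/ at 3 rightward: 4 /d/ transparent; 5 /ʊ/ → [+ATR]; 6 /s/ transparent; 7 /o/ is itself a trigger — this domain ends here.
From /o/ at 7 rightward: 8 /ʊ/ → [+ATR]; 9 /ɪ/ → [+ATR]; word edge.
Target with no active source: position 1 stays [-ATR].
[+ATR] positions on the surface: 2 3 5 7 8 9.

ʊ o~ o~ d ʊ~ s o~ ʊ~ ɪ~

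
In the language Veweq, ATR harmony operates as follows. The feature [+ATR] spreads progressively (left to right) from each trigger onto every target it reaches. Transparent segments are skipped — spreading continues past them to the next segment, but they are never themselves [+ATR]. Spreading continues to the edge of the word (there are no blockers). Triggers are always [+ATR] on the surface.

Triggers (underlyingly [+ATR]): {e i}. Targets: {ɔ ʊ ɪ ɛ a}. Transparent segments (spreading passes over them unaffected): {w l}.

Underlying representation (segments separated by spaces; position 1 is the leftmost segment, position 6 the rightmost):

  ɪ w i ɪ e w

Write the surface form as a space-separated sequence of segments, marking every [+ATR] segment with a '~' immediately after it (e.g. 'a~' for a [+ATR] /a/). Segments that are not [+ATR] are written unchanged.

From /i/ at 3 rightward: 4 /ɪ/ → [+ATR]; 5 /e/ is itself a trigger — this domain ends here.
From /e/ at 5 rightward: 6 /w/ transparent; word edge.
Target with no active source: position 1 stays [-ATR].
[+ATR] positions on the surface: 3 4 5.

ɪ w i~ ɪ~ e~ w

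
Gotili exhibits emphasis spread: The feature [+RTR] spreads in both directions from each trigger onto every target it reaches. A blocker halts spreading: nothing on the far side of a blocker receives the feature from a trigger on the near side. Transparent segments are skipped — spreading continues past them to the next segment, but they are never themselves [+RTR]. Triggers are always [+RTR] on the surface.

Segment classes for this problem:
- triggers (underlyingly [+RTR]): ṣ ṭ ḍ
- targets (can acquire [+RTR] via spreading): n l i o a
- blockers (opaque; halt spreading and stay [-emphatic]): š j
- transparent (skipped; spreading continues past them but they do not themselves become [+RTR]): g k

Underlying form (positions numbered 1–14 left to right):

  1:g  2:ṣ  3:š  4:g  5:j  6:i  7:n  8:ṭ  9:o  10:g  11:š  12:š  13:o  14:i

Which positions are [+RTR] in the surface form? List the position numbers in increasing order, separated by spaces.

From /ṣ/ at 2 rightward: 3 /š/ blocks.
From /ṣ/ at 2 leftward: 1 /g/ transparent; word edge.
From /ṭ/ at 8 rightward: 9 /o/ → [+RTR]; 10 /g/ transparent; 11 /š/ blocks.
From /ṭ/ at 8 leftward: 7 /n/ → [+RTR]; 6 /i/ → [+RTR]; 5 /j/ blocks.
Targets with no active source: positions 13 14 stay [-emphatic].

2 6 7 8 9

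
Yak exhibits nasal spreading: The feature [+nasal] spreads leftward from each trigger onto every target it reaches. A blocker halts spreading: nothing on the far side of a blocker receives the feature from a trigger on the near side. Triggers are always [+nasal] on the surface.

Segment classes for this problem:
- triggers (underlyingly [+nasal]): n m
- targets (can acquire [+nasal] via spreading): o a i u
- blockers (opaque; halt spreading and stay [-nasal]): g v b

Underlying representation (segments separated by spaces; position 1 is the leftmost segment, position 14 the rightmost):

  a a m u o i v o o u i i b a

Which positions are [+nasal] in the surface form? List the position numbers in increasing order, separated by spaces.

From /m/ at 3 leftward: 2 /a/ → [+nasal]; 1 /a/ → [+nasal]; word edge.
Targets with no active source: positions 4 5 6 8 9 10 11 12 14 stay [-nasal].

1 2 3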